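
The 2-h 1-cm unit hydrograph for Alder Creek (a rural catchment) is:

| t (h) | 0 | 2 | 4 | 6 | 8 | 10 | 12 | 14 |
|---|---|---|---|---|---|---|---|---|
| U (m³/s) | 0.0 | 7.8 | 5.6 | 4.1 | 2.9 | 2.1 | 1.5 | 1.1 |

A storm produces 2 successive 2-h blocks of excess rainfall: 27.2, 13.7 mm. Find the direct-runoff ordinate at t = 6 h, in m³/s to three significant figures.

Q ≈ 18.8 m³/s

By discrete convolution, Q_j = Σ (P_i / 10 mm) · U_{j−i}.
At t = 6 h (j=3): Q = (27.2/10)·4.1 + (13.7/10)·5.6 = 18.8 m³/s.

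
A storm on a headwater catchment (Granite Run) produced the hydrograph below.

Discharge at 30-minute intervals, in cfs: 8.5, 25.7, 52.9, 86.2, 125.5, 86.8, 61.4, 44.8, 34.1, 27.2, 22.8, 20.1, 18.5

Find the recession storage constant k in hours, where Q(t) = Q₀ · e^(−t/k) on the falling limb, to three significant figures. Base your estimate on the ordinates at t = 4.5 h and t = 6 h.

k ≈ 3.89 h

On the falling limb, Q drops from 27.2 to 18.5 cfs between t = 4.5 h and t = 6 h (Δt = 1.5 h).
k = −Δt / ln(Q₂/Q₁) = −1.5 / ln(18.5/27.2) = 3.89 h.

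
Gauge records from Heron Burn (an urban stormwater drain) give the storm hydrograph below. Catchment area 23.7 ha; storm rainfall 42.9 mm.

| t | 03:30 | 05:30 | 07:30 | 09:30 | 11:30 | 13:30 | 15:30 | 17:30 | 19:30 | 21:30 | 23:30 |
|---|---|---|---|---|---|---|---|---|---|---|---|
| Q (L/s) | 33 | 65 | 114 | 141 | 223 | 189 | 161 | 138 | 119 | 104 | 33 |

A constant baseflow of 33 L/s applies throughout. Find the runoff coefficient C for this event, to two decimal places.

C ≈ 0.68

ΣQ_DR = 957.0 L/s; V = ΣQ_DR·Δt = 6.890 × 10^6 L.
Runoff depth d = V / A = 29.07 mm.
C = d / P = 29.07 / 42.9 = 0.68.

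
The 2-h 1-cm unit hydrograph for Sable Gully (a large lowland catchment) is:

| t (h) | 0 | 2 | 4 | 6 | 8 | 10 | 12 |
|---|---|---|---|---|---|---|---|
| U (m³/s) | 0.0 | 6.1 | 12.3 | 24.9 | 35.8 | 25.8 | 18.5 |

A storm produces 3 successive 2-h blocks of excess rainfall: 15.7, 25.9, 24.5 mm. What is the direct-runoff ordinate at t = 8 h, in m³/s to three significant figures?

By discrete convolution, Q_j = Σ (P_i / 10 mm) · U_{j−i}.
At t = 8 h (j=4): Q = (15.7/10)·35.8 + (25.9/10)·24.9 + (24.5/10)·12.3 = 151 m³/s.

Q ≈ 151 m³/s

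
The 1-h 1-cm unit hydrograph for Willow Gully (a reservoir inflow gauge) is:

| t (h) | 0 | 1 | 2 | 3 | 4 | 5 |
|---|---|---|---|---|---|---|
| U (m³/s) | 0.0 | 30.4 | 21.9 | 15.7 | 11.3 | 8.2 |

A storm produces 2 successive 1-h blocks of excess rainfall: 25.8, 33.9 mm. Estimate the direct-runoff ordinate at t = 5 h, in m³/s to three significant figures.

By discrete convolution, Q_j = Σ (P_i / 10 mm) · U_{j−i}.
At t = 5 h (j=5): Q = (25.8/10)·8.2 + (33.9/10)·11.3 = 59.5 m³/s.

Q ≈ 59.5 m³/s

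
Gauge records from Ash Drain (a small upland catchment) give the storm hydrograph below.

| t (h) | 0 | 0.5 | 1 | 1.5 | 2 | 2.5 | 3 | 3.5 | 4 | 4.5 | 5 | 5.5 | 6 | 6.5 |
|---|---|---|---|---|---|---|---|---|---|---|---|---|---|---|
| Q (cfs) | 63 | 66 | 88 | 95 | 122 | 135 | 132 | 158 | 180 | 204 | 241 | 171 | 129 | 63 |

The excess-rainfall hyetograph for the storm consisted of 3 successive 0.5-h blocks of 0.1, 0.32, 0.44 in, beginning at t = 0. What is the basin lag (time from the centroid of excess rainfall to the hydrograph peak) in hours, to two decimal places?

Centroid of excess rainfall: t_c = Σ P_i·t̄_i / ΣP_i = 0.9477 h (block centres at 0.25, 0.75, 1.25 h).
Hydrograph peak occurs at t = 5 h, so basin lag t_L = 5 − 0.9477 = 4.05 h.

t_L ≈ 4.05 h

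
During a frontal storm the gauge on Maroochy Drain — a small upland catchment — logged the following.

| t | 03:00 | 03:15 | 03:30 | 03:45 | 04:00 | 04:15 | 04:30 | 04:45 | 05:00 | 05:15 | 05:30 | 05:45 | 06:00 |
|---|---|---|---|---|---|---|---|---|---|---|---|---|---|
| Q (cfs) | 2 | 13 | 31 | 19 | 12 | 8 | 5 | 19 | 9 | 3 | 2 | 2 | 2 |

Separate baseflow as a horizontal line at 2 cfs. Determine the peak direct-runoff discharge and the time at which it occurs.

Subtracting baseflow gives direct-runoff ordinates: 0.0, 11.0, 29.0, 17.0, 10.0, 6.0, 3.0, 17.0, 7.0, 1.0, 0.0, 0.0, 0.0 cfs.
The maximum is 29.0 cfs, occurring at the reading for t = 03:30.

Q_p = 29.0 cfs at t = 03:30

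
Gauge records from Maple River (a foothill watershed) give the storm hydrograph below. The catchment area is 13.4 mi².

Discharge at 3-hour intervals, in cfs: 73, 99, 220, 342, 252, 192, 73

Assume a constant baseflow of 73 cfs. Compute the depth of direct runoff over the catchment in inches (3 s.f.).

Direct runoff: 0.0, 26.0, 147.0, 269.0, 179.0, 119.0, 0.0 cfs; ΣQ_DR = 740.0 cfs.
V = ΣQ_DR · Δt = 740.0 × 10800 s = 7.992 × 10^6 ft³.
Over A = 13.4 mi², depth = V / A = 0.257 in.

d ≈ 0.257 in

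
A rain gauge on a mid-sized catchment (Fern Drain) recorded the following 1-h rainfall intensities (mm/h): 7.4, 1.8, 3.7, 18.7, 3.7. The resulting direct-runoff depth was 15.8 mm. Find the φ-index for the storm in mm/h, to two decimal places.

φ ≈ 5.15 mm/h

Only the 2 blocks with intensity above φ contribute runoff: 7.4, 18.7 mm/h.
Σ(I−φ)·Δt = d  ⇒  (7.4+18.7 − 2φ)·1 = 15.8
φ = (26.10 − 15.8/1) / 2 = 5.15 mm/h.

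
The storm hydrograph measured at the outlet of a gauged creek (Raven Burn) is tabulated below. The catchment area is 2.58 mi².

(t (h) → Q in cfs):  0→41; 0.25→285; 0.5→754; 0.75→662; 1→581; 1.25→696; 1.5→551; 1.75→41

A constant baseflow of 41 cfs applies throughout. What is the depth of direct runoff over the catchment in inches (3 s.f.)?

d ≈ 0.493 in

Direct runoff: 0.0, 244.0, 713.0, 621.0, 540.0, 655.0, 510.0, 0.0 cfs; ΣQ_DR = 3283 cfs.
V = ΣQ_DR · Δt = 3283 × 900 s = 2.955 × 10^6 ft³.
Over A = 2.58 mi², depth = V / A = 0.493 in.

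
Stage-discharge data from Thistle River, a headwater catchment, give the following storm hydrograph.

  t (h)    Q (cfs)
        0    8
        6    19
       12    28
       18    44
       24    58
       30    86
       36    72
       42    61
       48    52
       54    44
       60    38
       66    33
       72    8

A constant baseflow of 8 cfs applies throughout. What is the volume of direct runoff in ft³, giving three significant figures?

V ≈ 9.66 × 10^6 ft³

Direct-runoff ordinates (Q − Q_b): 0.0, 11.0, 20.0, 36.0, 50.0, 78.0, 64.0, 53.0, 44.0, 36.0, 30.0, 25.0, 0.0 cfs.
ΣQ_DR = 447.0 cfs.
With Δt = 6 h = 21600 s, V = ΣQ_DR · Δt = 447.0 × 21600 = 9.66 × 10^6 ft³.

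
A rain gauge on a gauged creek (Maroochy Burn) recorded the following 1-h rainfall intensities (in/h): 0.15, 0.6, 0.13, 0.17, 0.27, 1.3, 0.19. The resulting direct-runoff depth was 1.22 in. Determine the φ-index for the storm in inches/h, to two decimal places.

Only the 2 blocks with intensity above φ contribute runoff: 0.6, 1.3 in/h.
Σ(I−φ)·Δt = d  ⇒  (0.6+1.3 − 2φ)·1 = 1.22
φ = (1.900 − 1.22/1) / 2 = 0.34 in/h.

φ ≈ 0.34 in/h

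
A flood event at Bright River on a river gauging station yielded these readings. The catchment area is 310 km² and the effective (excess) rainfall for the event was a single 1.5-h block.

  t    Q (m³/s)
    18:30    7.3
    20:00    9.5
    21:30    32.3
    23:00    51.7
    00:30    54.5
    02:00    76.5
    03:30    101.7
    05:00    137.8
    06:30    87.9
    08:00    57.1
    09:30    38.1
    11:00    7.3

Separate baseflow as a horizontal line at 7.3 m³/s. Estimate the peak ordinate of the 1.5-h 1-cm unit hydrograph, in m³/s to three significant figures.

U_p ≈ 130 m³/s

Direct runoff: 0.0, 2.2, 25.0, 44.4, 47.2, 69.2, 94.4, 130.5, 80.6, 49.8, 30.8, 0.0 m³/s; ΣQ_DR = 574.1 m³/s, peak = 130.5 m³/s.
Runoff depth d = ΣQ_DR·Δt / A = 574.1 × 5400 / (310 km²) = 10.00 mm.
The 1-cm UH is the DRH scaled by (10 mm)/d, so U_p = 130.5 × 10/10.00 = 130 m³/s.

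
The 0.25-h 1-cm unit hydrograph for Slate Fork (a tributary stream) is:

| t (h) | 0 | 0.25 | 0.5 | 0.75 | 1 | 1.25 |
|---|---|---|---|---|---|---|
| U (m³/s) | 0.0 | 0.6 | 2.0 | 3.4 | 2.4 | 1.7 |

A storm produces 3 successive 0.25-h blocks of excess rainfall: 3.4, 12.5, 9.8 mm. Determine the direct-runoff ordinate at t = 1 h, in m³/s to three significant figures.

By discrete convolution, Q_j = Σ (P_i / 10 mm) · U_{j−i}.
At t = 1 h (j=4): Q = (3.4/10)·2.4 + (12.5/10)·3.4 + (9.8/10)·2.0 = 7.03 m³/s.

Q ≈ 7.03 m³/s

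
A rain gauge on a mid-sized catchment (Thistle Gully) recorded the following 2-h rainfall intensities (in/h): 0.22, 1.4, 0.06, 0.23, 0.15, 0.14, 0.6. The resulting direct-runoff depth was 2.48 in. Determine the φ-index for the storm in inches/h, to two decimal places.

φ ≈ 0.38 in/h

Only the 2 blocks with intensity above φ contribute runoff: 1.4, 0.6 in/h.
Σ(I−φ)·Δt = d  ⇒  (1.4+0.6 − 2φ)·2 = 2.48
φ = (2.000 − 2.48/2) / 2 = 0.38 in/h.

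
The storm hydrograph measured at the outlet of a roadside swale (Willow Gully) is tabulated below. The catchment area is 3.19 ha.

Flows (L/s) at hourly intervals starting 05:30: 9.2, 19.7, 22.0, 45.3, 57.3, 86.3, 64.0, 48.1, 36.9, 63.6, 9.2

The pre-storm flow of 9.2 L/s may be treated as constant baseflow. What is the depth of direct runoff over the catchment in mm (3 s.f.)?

d ≈ 40.7 mm

Direct runoff: 0.0, 10.5, 12.8, 36.1, 48.1, 77.1, 54.8, 38.9, 27.7, 54.4, 0.0 L/s; ΣQ_DR = 360.4 L/s.
V = ΣQ_DR · Δt = 360.4 × 3600 s = 1.297 × 10^6 L.
Over A = 3.19 ha, depth = V / A = 40.7 mm.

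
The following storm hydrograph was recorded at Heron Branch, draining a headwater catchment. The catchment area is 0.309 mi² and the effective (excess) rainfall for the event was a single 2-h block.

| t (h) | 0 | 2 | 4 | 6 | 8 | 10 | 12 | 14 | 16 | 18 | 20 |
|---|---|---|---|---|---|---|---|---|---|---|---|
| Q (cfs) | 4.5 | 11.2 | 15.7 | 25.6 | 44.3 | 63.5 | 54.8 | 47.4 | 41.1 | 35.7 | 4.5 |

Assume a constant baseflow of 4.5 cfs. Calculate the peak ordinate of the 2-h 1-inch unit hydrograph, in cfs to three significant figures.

U_p ≈ 19.7 cfs

Direct runoff: 0.0, 6.7, 11.2, 21.1, 39.8, 59.0, 50.3, 42.9, 36.6, 31.2, 0.0 cfs; ΣQ_DR = 298.8 cfs, peak = 59.0 cfs.
Runoff depth d = ΣQ_DR·Δt / A = 298.8 × 7200 / (0.309 mi²) = 2.997 in.
The 1-inch UH is the DRH scaled by (1 in)/d, so U_p = 59.0 × 1/2.997 = 19.7 cfs.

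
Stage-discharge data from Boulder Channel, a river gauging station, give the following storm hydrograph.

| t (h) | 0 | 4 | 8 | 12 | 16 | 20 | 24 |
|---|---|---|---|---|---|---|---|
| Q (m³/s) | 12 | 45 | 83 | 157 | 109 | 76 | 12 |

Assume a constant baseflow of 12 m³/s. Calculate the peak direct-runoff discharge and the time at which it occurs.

Subtracting baseflow gives direct-runoff ordinates: 0.0, 33.0, 71.0, 145.0, 97.0, 64.0, 0.0 m³/s.
The maximum is 145.0 m³/s, occurring at the reading for t = 12 h.

Q_p = 145.0 m³/s at t = 12 h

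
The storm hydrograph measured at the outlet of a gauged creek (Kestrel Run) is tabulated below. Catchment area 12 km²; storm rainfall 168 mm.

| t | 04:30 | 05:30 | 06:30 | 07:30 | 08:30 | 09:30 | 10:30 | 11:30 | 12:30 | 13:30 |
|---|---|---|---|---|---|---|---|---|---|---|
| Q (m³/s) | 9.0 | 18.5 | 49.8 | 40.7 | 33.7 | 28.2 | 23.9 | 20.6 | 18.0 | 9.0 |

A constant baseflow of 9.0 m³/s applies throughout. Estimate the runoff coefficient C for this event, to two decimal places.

C ≈ 0.29

ΣQ_DR = 161.4 m³/s; V = ΣQ_DR·Δt = 5.810 × 10^5 m³.
Runoff depth d = V / A = 48.42 mm.
C = d / P = 48.42 / 168 = 0.29.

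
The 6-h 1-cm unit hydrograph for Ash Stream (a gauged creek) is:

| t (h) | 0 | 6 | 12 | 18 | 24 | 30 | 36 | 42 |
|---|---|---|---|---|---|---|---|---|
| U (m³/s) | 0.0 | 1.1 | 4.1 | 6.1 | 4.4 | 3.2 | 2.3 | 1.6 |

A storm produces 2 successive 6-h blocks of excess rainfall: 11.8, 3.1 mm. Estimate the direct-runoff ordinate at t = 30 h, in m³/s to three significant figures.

By discrete convolution, Q_j = Σ (P_i / 10 mm) · U_{j−i}.
At t = 30 h (j=5): Q = (11.8/10)·3.2 + (3.1/10)·4.4 = 5.14 m³/s.

Q ≈ 5.14 m³/s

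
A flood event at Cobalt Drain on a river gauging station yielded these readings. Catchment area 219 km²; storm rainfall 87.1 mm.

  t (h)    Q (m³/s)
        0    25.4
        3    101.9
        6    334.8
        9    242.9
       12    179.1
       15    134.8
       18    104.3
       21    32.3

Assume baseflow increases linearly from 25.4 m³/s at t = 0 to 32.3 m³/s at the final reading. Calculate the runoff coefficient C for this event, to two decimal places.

ΣQ_DR = 924.7 m³/s; V = ΣQ_DR·Δt = 9.987 × 10^6 m³.
Runoff depth d = V / A = 45.60 mm.
C = d / P = 45.60 / 87.1 = 0.52.

C ≈ 0.52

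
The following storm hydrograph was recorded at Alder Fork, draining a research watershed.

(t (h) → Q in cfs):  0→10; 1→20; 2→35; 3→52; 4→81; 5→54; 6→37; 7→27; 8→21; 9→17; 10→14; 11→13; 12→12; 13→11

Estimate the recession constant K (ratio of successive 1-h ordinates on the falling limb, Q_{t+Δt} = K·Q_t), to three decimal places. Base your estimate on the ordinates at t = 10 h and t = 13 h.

Using the recession-limb readings at t = 10 h and t = 13 h: Q falls from 14 to 11 cfs over 3 intervals.
K = (Q₂/Q₁)^(1/3) = (11/14)^(1/3) = 0.923.

K ≈ 0.923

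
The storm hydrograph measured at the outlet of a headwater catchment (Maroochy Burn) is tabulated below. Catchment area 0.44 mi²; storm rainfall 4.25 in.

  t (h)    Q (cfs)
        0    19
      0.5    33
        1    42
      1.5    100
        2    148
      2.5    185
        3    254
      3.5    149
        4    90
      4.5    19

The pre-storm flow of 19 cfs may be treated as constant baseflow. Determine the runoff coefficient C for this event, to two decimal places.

ΣQ_DR = 849.0 cfs; V = ΣQ_DR·Δt = 1.528 × 10^6 ft³.
Runoff depth d = V / A = 1.495 in.
C = d / P = 1.495 / 4.25 = 0.35.

C ≈ 0.35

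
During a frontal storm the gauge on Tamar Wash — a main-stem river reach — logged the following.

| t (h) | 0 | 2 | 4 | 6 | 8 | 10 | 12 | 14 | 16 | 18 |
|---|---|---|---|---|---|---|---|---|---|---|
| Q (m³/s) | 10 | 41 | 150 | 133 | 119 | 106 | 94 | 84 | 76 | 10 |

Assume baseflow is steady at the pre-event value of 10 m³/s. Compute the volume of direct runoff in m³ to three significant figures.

V ≈ 5.21 × 10^6 m³

Direct-runoff ordinates (Q − Q_b): 0.0, 31.0, 140.0, 123.0, 109.0, 96.0, 84.0, 74.0, 66.0, 0.0 m³/s.
ΣQ_DR = 723.0 m³/s.
With Δt = 2 h = 7200 s, V = ΣQ_DR · Δt = 723.0 × 7200 = 5.21 × 10^6 m³.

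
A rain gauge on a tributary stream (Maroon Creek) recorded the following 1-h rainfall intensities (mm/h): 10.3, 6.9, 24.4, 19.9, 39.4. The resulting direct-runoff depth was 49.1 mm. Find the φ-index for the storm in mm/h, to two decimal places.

Only the 3 blocks with intensity above φ contribute runoff: 24.4, 19.9, 39.4 mm/h.
Σ(I−φ)·Δt = d  ⇒  (24.4+19.9+39.4 − 3φ)·1 = 49.1
φ = (83.70 − 49.1/1) / 3 = 11.53 mm/h.

φ ≈ 11.53 mm/h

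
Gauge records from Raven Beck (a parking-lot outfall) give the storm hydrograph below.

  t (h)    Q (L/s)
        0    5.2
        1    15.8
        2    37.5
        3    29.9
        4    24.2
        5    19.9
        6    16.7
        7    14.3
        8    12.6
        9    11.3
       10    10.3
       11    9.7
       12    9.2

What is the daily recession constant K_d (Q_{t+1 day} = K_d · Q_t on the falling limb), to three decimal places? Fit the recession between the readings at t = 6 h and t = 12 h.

Between t = 6 h and t = 12 h the flow falls from 16.7 to 9.2 L/s over 6×1 h = 6 h.
Per-interval ratio K = (9.2/16.7)^(1/6) = 0.9054; K_d = K^(24/1) = 0.092.

K_d ≈ 0.092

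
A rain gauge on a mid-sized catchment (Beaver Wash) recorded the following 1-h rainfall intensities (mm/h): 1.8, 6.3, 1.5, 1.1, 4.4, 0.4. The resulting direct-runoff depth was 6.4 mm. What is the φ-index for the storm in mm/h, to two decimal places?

Only the 2 blocks with intensity above φ contribute runoff: 6.3, 4.4 mm/h.
Σ(I−φ)·Δt = d  ⇒  (6.3+4.4 − 2φ)·1 = 6.4
φ = (10.70 − 6.4/1) / 2 = 2.15 mm/h.

φ ≈ 2.15 mm/h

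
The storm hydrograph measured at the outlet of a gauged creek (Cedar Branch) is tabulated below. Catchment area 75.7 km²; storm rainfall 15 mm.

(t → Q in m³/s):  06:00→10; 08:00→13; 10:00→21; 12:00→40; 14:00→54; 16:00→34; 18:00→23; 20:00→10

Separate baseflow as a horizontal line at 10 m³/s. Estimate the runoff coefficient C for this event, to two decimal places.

ΣQ_DR = 125.0 m³/s; V = ΣQ_DR·Δt = 9.000 × 10^5 m³.
Runoff depth d = V / A = 11.89 mm.
C = d / P = 11.89 / 15 = 0.79.

C ≈ 0.79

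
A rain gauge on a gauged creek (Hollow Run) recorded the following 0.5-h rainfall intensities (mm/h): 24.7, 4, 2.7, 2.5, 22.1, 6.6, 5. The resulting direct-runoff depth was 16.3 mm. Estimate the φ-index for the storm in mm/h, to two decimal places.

Only the 2 blocks with intensity above φ contribute runoff: 24.7, 22.1 mm/h.
Σ(I−φ)·Δt = d  ⇒  (24.7+22.1 − 2φ)·0.5 = 16.3
φ = (46.80 − 16.3/0.5) / 2 = 7.10 mm/h.

φ ≈ 7.10 mm/h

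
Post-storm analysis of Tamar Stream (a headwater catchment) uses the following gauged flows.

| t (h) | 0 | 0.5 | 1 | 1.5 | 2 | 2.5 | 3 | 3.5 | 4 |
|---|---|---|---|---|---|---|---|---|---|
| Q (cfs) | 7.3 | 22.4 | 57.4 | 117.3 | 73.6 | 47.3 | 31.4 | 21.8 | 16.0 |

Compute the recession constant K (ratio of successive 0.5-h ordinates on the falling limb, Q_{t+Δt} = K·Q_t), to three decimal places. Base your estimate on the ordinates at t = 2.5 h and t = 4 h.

Using the recession-limb readings at t = 2.5 h and t = 4 h: Q falls from 47.3 to 16.0 cfs over 3 intervals.
K = (Q₂/Q₁)^(1/3) = (16.0/47.3)^(1/3) = 0.697.

K ≈ 0.697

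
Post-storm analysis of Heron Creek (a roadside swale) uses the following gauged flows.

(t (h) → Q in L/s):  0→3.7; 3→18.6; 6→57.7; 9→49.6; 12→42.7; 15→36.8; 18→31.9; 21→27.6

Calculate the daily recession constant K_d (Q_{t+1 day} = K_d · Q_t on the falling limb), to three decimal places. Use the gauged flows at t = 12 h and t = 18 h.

K_d ≈ 0.311

Between t = 12 h and t = 18 h the flow falls from 42.7 to 31.9 L/s over 2×3 h = 6 h.
Per-interval ratio K = (31.9/42.7)^(1/2) = 0.8643; K_d = K^(24/3) = 0.311.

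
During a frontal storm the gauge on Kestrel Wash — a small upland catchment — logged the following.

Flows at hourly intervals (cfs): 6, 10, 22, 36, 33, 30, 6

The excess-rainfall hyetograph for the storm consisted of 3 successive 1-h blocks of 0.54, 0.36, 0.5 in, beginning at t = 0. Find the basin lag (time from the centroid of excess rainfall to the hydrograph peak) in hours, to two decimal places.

t_L ≈ 1.53 h

Centroid of excess rainfall: t_c = Σ P_i·t̄_i / ΣP_i = 1.4714 h (block centres at 0.5, 1.5, 2.5 h).
Hydrograph peak occurs at t = 3 h, so basin lag t_L = 3 − 1.4714 = 1.53 h.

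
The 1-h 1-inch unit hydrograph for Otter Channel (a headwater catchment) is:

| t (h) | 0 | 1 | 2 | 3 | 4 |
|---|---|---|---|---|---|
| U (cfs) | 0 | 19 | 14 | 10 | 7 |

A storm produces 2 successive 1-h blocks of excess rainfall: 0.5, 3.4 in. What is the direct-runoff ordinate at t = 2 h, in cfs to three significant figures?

By discrete convolution, Q_j = Σ (P_i / 1 in) · U_{j−i}.
At t = 2 h (j=2): Q = (0.5/1)·14 + (3.4/1)·19 = 71.6 cfs.

Q ≈ 71.6 cfs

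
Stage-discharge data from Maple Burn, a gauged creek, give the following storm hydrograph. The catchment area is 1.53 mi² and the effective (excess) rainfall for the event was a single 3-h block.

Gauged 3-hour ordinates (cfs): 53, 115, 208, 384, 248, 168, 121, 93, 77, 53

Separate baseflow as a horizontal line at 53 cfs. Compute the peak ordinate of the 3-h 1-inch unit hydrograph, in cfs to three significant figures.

U_p ≈ 110 cfs

Direct runoff: 0.0, 62.0, 155.0, 331.0, 195.0, 115.0, 68.0, 40.0, 24.0, 0.0 cfs; ΣQ_DR = 990.0 cfs, peak = 331.0 cfs.
Runoff depth d = ΣQ_DR·Δt / A = 990.0 × 10800 / (1.53 mi²) = 3.008 in.
The 1-inch UH is the DRH scaled by (1 in)/d, so U_p = 331.0 × 1/3.008 = 110 cfs.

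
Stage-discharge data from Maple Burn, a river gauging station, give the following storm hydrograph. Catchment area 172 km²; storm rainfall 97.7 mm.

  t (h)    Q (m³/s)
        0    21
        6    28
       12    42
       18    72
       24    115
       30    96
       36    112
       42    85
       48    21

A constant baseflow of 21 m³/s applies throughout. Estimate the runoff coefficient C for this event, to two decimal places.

C ≈ 0.52

ΣQ_DR = 403.0 m³/s; V = ΣQ_DR·Δt = 8.705 × 10^6 m³.
Runoff depth d = V / A = 50.61 mm.
C = d / P = 50.61 / 97.7 = 0.52.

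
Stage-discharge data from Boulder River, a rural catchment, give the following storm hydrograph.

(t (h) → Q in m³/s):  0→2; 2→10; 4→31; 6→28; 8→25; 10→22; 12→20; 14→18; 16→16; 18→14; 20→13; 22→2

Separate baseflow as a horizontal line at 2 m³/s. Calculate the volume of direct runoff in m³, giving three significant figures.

V ≈ 1.27 × 10^6 m³

Direct-runoff ordinates (Q − Q_b): 0.0, 8.0, 29.0, 26.0, 23.0, 20.0, 18.0, 16.0, 14.0, 12.0, 11.0, 0.0 m³/s.
ΣQ_DR = 177.0 m³/s.
With Δt = 2 h = 7200 s, V = ΣQ_DR · Δt = 177.0 × 7200 = 1.27 × 10^6 m³.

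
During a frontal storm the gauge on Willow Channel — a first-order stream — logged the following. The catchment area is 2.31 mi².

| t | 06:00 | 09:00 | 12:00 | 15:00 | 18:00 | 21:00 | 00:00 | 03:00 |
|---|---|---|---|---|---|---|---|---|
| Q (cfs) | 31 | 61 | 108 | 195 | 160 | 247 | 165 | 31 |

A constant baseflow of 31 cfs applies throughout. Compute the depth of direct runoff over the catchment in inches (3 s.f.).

d ≈ 1.51 in

Direct runoff: 0.0, 30.0, 77.0, 164.0, 129.0, 216.0, 134.0, 0.0 cfs; ΣQ_DR = 750.0 cfs.
V = ΣQ_DR · Δt = 750.0 × 10800 s = 8.100 × 10^6 ft³.
Over A = 2.31 mi², depth = V / A = 1.51 in.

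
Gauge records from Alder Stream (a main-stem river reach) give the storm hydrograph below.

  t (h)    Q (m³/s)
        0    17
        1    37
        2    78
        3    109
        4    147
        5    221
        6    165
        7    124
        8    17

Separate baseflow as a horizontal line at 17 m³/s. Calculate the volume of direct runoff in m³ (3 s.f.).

Direct-runoff ordinates (Q − Q_b): 0.0, 20.0, 61.0, 92.0, 130.0, 204.0, 148.0, 107.0, 0.0 m³/s.
ΣQ_DR = 762.0 m³/s.
With Δt = 1 h = 3600 s, V = ΣQ_DR · Δt = 762.0 × 3600 = 2.74 × 10^6 m³.

V ≈ 2.74 × 10^6 m³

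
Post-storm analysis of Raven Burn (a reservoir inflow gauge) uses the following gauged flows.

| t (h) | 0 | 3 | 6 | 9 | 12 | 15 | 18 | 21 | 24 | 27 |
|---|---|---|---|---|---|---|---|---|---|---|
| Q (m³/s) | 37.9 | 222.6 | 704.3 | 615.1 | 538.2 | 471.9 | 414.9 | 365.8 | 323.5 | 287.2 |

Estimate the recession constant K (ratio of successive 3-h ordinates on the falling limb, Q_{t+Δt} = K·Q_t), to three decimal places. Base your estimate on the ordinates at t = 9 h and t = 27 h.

Using the recession-limb readings at t = 9 h and t = 27 h: Q falls from 615.1 to 287.2 m³/s over 6 intervals.
K = (Q₂/Q₁)^(1/6) = (287.2/615.1)^(1/6) = 0.881.

K ≈ 0.881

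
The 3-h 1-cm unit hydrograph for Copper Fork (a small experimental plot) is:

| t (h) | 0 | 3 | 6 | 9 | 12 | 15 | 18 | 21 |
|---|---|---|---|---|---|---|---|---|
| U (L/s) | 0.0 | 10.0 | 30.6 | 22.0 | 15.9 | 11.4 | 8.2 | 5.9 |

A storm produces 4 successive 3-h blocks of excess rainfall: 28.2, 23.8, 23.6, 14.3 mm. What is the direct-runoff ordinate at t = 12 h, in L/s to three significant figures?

Q ≈ 184 L/s

By discrete convolution, Q_j = Σ (P_i / 10 mm) · U_{j−i}.
At t = 12 h (j=4): Q = (28.2/10)·15.9 + (23.8/10)·22.0 + (23.6/10)·30.6 + (14.3/10)·10.0 = 184 L/s.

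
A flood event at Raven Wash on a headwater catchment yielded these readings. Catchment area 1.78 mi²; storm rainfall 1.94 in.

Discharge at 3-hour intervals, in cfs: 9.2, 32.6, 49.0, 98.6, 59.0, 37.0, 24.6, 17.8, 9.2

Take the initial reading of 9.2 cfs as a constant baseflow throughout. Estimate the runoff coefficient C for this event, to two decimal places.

C ≈ 0.34

ΣQ_DR = 254.2 cfs; V = ΣQ_DR·Δt = 2.745 × 10^6 ft³.
Runoff depth d = V / A = 0.6639 in.
C = d / P = 0.6639 / 1.94 = 0.34.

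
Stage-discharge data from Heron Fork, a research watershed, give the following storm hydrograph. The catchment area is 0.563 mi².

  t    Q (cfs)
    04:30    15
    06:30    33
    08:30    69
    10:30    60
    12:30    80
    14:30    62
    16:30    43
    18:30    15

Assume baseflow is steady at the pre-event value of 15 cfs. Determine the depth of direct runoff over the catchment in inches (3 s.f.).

Direct runoff: 0.0, 18.0, 54.0, 45.0, 65.0, 47.0, 28.0, 0.0 cfs; ΣQ_DR = 257.0 cfs.
V = ΣQ_DR · Δt = 257.0 × 7200 s = 1.850 × 10^6 ft³.
Over A = 0.563 mi², depth = V / A = 1.41 in.

d ≈ 1.41 in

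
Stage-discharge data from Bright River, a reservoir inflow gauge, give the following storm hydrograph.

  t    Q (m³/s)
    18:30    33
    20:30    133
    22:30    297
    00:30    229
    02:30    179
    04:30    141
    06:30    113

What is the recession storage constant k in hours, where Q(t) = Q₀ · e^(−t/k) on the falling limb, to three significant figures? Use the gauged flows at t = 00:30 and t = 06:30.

k ≈ 8.49 h

On the falling limb, Q drops from 229 to 113 m³/s between t = 00:30 and t = 06:30 (Δt = 6 h).
k = −Δt / ln(Q₂/Q₁) = −6 / ln(113/229) = 8.49 h.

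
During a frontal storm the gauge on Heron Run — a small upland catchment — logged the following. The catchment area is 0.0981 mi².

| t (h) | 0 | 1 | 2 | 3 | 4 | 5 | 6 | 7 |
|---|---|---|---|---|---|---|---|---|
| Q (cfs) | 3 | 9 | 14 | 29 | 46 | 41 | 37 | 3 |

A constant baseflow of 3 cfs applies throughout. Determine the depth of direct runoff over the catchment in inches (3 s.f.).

d ≈ 2.50 in

Direct runoff: 0.0, 6.0, 11.0, 26.0, 43.0, 38.0, 34.0, 0.0 cfs; ΣQ_DR = 158.0 cfs.
V = ΣQ_DR · Δt = 158.0 × 3600 s = 5.688 × 10^5 ft³.
Over A = 0.0981 mi², depth = V / A = 2.50 in.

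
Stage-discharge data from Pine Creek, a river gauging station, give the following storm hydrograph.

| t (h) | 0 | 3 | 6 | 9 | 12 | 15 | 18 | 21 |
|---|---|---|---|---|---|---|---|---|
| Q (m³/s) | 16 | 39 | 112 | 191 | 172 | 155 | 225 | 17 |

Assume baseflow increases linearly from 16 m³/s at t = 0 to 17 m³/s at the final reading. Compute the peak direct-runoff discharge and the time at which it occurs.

Q_p = 208.14 m³/s at t = 18 h

Subtracting baseflow gives direct-runoff ordinates: 0.00, 22.86, 95.71, 174.57, 155.43, 138.29, 208.14, 0.00 m³/s.
The maximum is 208.14 m³/s, occurring at the reading for t = 18 h.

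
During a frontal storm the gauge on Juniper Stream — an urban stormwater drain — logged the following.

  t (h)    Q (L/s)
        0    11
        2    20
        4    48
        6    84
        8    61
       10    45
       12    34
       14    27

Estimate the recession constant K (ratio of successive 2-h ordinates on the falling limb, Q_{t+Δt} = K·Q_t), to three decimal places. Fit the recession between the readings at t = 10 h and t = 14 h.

Using the recession-limb readings at t = 10 h and t = 14 h: Q falls from 45 to 27 L/s over 2 intervals.
K = (Q₂/Q₁)^(1/2) = (27/45)^(1/2) = 0.775.

K ≈ 0.775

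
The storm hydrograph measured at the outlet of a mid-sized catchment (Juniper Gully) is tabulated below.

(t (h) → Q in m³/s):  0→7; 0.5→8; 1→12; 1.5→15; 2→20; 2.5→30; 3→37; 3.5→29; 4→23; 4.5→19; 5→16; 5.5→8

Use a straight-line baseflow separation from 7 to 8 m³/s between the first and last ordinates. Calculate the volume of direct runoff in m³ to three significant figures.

Direct-runoff ordinates (Q − Q_b): 0.00, 0.91, 4.82, 7.73, 12.64, 22.55, 29.45, 21.36, 15.27, 11.18, 8.09, 0.00 m³/s.
ΣQ_DR = 134.0 m³/s.
With Δt = 0.5 h = 1800 s, V = ΣQ_DR · Δt = 134.0 × 1800 = 2.41 × 10^5 m³.

V ≈ 2.41 × 10^5 m³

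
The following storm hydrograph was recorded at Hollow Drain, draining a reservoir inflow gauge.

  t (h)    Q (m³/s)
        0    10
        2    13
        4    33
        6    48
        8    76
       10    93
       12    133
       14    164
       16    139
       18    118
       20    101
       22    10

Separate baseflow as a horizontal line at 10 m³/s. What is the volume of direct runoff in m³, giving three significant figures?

V ≈ 5.89 × 10^6 m³

Direct-runoff ordinates (Q − Q_b): 0.0, 3.0, 23.0, 38.0, 66.0, 83.0, 123.0, 154.0, 129.0, 108.0, 91.0, 0.0 m³/s.
ΣQ_DR = 818.0 m³/s.
With Δt = 2 h = 7200 s, V = ΣQ_DR · Δt = 818.0 × 7200 = 5.89 × 10^6 m³.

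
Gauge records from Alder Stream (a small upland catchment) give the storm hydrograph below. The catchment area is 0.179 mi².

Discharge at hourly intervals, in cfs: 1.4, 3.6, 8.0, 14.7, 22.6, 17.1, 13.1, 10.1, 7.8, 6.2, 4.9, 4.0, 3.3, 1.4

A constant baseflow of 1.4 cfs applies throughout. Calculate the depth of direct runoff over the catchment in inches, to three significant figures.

d ≈ 0.854 in

Direct runoff: 0.0, 2.2, 6.6, 13.3, 21.2, 15.7, 11.7, 8.7, 6.4, 4.8, 3.5, 2.6, 1.9, 0.0 cfs; ΣQ_DR = 98.60 cfs.
V = ΣQ_DR · Δt = 98.60 × 3600 s = 3.550 × 10^5 ft³.
Over A = 0.179 mi², depth = V / A = 0.854 in.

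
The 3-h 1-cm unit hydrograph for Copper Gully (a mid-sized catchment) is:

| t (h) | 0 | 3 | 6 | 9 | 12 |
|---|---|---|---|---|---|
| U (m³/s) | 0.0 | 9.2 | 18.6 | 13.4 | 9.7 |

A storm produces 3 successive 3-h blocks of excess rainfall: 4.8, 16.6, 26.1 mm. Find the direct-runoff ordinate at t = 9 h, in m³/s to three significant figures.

Q ≈ 61.3 m³/s

By discrete convolution, Q_j = Σ (P_i / 10 mm) · U_{j−i}.
At t = 9 h (j=3): Q = (4.8/10)·13.4 + (16.6/10)·18.6 + (26.1/10)·9.2 = 61.3 m³/s.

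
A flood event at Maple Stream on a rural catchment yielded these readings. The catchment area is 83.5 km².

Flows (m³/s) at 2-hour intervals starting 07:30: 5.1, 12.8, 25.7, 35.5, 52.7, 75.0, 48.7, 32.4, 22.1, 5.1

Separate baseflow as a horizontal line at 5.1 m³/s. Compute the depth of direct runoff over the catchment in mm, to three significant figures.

Direct runoff: 0.0, 7.7, 20.6, 30.4, 47.6, 69.9, 43.6, 27.3, 17.0, 0.0 m³/s; ΣQ_DR = 264.1 m³/s.
V = ΣQ_DR · Δt = 264.1 × 7200 s = 1.902 × 10^6 m³.
Over A = 83.5 km², depth = V / A = 22.8 mm.

d ≈ 22.8 mm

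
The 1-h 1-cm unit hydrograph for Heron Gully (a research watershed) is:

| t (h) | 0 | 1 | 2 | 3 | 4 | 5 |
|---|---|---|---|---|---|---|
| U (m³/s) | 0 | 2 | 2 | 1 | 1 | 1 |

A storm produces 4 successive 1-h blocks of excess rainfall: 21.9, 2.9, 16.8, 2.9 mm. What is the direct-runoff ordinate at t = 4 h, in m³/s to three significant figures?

By discrete convolution, Q_j = Σ (P_i / 10 mm) · U_{j−i}.
At t = 4 h (j=4): Q = (21.9/10)·1 + (2.9/10)·1 + (16.8/10)·2 + (2.9/10)·2 = 6.42 m³/s.

Q ≈ 6.42 m³/s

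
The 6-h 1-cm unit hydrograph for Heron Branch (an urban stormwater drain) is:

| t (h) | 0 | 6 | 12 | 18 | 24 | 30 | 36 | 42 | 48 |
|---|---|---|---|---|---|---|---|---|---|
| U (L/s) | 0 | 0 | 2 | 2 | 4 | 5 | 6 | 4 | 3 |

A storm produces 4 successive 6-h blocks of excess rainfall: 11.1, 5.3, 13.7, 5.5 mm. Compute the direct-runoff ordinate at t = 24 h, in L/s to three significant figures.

Q ≈ 8.24 L/s

By discrete convolution, Q_j = Σ (P_i / 10 mm) · U_{j−i}.
At t = 24 h (j=4): Q = (11.1/10)·4 + (5.3/10)·2 + (13.7/10)·2 + (5.5/10)·0 = 8.24 L/s.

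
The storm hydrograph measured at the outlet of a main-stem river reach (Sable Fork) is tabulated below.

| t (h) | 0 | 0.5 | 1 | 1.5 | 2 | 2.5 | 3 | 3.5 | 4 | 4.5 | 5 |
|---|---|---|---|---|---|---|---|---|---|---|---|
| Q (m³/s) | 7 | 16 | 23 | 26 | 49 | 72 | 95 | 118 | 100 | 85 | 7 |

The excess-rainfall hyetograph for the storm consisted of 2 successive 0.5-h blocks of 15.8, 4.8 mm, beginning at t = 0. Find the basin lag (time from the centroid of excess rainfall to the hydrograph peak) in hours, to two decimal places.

t_L ≈ 3.13 h

Centroid of excess rainfall: t_c = Σ P_i·t̄_i / ΣP_i = 0.3665 h (block centres at 0.25, 0.75 h).
Hydrograph peak occurs at t = 3.5 h, so basin lag t_L = 3.5 − 0.3665 = 3.13 h.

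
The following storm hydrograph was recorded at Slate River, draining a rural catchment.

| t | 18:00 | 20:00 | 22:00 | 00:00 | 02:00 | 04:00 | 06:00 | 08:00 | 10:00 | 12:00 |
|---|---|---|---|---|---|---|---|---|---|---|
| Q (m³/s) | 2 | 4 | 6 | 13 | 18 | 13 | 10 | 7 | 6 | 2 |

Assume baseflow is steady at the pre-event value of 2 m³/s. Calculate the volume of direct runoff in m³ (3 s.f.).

V ≈ 4.39 × 10^5 m³

Direct-runoff ordinates (Q − Q_b): 0.0, 2.0, 4.0, 11.0, 16.0, 11.0, 8.0, 5.0, 4.0, 0.0 m³/s.
ΣQ_DR = 61.00 m³/s.
With Δt = 2 h = 7200 s, V = ΣQ_DR · Δt = 61.00 × 7200 = 4.39 × 10^5 m³.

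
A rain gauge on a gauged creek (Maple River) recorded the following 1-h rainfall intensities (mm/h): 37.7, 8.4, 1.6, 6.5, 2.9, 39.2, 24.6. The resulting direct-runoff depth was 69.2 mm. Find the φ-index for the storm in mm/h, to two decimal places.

Only the 3 blocks with intensity above φ contribute runoff: 37.7, 39.2, 24.6 mm/h.
Σ(I−φ)·Δt = d  ⇒  (37.7+39.2+24.6 − 3φ)·1 = 69.2
φ = (101.5 − 69.2/1) / 3 = 10.77 mm/h.

φ ≈ 10.77 mm/h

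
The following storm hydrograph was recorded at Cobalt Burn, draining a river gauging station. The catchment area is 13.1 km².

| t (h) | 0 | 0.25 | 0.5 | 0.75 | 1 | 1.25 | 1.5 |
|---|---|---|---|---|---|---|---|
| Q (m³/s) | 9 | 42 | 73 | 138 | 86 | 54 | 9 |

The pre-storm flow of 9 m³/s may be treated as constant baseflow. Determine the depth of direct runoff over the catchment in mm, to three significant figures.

Direct runoff: 0.0, 33.0, 64.0, 129.0, 77.0, 45.0, 0.0 m³/s; ΣQ_DR = 348.0 m³/s.
V = ΣQ_DR · Δt = 348.0 × 900 s = 3.132 × 10^5 m³.
Over A = 13.1 km², depth = V / A = 23.9 mm.

d ≈ 23.9 mm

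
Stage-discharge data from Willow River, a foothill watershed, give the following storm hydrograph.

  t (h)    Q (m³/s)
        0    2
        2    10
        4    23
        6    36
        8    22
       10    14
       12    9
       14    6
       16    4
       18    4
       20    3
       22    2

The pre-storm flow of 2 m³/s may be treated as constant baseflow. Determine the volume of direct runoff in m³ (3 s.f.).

V ≈ 7.99 × 10^5 m³

Direct-runoff ordinates (Q − Q_b): 0.0, 8.0, 21.0, 34.0, 20.0, 12.0, 7.0, 4.0, 2.0, 2.0, 1.0, 0.0 m³/s.
ΣQ_DR = 111.0 m³/s.
With Δt = 2 h = 7200 s, V = ΣQ_DR · Δt = 111.0 × 7200 = 7.99 × 10^5 m³.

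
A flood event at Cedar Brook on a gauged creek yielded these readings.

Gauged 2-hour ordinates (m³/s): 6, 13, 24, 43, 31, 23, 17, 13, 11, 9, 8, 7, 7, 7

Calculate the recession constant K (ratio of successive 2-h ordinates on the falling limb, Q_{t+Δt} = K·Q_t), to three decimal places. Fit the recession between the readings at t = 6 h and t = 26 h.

Using the recession-limb readings at t = 6 h and t = 26 h: Q falls from 43 to 7 m³/s over 10 intervals.
K = (Q₂/Q₁)^(1/10) = (7/43)^(1/10) = 0.834.

K ≈ 0.834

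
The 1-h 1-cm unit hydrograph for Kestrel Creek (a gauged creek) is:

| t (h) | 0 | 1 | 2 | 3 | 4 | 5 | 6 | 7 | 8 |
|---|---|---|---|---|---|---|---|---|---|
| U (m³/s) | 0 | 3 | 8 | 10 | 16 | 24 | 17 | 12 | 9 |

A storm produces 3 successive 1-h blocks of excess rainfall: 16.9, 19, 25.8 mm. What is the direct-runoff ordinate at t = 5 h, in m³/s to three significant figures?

Q ≈ 96.8 m³/s

By discrete convolution, Q_j = Σ (P_i / 10 mm) · U_{j−i}.
At t = 5 h (j=5): Q = (16.9/10)·24 + (19/10)·16 + (25.8/10)·10 = 96.8 m³/s.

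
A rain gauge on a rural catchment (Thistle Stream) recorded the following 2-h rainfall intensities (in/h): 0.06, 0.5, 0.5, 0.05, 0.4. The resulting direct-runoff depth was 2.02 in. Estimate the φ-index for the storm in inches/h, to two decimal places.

φ ≈ 0.13 in/h

Only the 3 blocks with intensity above φ contribute runoff: 0.5, 0.5, 0.4 in/h.
Σ(I−φ)·Δt = d  ⇒  (0.5+0.5+0.4 − 3φ)·2 = 2.02
φ = (1.400 − 2.02/2) / 3 = 0.13 in/h.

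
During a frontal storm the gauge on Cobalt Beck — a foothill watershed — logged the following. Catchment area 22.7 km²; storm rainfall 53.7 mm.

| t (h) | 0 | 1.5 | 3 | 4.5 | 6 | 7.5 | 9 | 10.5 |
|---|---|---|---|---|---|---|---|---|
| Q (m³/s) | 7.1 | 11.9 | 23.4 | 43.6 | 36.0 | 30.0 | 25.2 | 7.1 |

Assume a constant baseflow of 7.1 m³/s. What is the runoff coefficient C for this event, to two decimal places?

C ≈ 0.56

ΣQ_DR = 127.5 m³/s; V = ΣQ_DR·Δt = 6.885 × 10^5 m³.
Runoff depth d = V / A = 30.33 mm.
C = d / P = 30.33 / 53.7 = 0.56.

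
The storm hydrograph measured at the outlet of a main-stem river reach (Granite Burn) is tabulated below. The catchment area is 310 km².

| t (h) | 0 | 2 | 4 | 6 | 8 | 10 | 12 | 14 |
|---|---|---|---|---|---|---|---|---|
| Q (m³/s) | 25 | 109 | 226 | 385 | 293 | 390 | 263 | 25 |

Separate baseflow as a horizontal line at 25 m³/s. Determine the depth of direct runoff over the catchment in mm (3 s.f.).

d ≈ 35.2 mm

Direct runoff: 0.0, 84.0, 201.0, 360.0, 268.0, 365.0, 238.0, 0.0 m³/s; ΣQ_DR = 1516 m³/s.
V = ΣQ_DR · Δt = 1516 × 7200 s = 1.092 × 10^7 m³.
Over A = 310 km², depth = V / A = 35.2 mm.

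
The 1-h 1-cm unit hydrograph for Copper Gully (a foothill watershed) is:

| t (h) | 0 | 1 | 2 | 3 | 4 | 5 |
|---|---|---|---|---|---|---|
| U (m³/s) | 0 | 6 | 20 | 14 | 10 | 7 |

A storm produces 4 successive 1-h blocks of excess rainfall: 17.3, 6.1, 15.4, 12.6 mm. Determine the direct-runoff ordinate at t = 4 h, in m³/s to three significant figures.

By discrete convolution, Q_j = Σ (P_i / 10 mm) · U_{j−i}.
At t = 4 h (j=4): Q = (17.3/10)·10 + (6.1/10)·14 + (15.4/10)·20 + (12.6/10)·6 = 64.2 m³/s.

Q ≈ 64.2 m³/s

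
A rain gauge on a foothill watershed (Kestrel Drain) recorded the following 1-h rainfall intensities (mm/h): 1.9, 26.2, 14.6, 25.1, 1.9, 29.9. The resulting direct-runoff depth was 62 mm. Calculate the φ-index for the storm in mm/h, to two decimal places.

φ ≈ 8.45 mm/h

Only the 4 blocks with intensity above φ contribute runoff: 26.2, 14.6, 25.1, 29.9 mm/h.
Σ(I−φ)·Δt = d  ⇒  (26.2+14.6+25.1+29.9 − 4φ)·1 = 62
φ = (95.80 − 62/1) / 4 = 8.45 mm/h.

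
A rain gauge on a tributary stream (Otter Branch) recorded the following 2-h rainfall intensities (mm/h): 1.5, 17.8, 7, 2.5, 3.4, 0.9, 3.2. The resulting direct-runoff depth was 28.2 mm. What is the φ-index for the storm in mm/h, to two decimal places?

φ ≈ 5.35 mm/h

Only the 2 blocks with intensity above φ contribute runoff: 17.8, 7 mm/h.
Σ(I−φ)·Δt = d  ⇒  (17.8+7 − 2φ)·2 = 28.2
φ = (24.80 − 28.2/2) / 2 = 5.35 mm/h.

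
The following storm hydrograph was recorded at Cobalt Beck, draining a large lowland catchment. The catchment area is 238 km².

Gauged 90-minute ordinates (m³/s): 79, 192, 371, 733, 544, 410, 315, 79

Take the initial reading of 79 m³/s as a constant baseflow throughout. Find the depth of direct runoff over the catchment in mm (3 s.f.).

d ≈ 47.4 mm

Direct runoff: 0.0, 113.0, 292.0, 654.0, 465.0, 331.0, 236.0, 0.0 m³/s; ΣQ_DR = 2091 m³/s.
V = ΣQ_DR · Δt = 2091 × 5400 s = 1.129 × 10^7 m³.
Over A = 238 km², depth = V / A = 47.4 mm.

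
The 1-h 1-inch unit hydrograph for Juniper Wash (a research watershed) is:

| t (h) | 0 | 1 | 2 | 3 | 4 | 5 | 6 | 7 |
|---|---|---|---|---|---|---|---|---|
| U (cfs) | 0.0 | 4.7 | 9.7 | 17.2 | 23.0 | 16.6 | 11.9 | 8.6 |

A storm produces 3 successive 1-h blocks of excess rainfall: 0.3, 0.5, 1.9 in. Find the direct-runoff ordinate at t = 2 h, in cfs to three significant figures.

By discrete convolution, Q_j = Σ (P_i / 1 in) · U_{j−i}.
At t = 2 h (j=2): Q = (0.3/1)·9.7 + (0.5/1)·4.7 + (1.9/1)·0.0 = 5.26 cfs.

Q ≈ 5.26 cfs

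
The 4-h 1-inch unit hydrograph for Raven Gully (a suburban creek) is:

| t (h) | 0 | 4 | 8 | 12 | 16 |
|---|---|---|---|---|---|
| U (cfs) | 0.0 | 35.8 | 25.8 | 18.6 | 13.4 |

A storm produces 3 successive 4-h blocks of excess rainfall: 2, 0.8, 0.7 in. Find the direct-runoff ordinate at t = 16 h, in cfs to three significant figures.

By discrete convolution, Q_j = Σ (P_i / 1 in) · U_{j−i}.
At t = 16 h (j=4): Q = (2/1)·13.4 + (0.8/1)·18.6 + (0.7/1)·25.8 = 59.7 cfs.

Q ≈ 59.7 cfs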